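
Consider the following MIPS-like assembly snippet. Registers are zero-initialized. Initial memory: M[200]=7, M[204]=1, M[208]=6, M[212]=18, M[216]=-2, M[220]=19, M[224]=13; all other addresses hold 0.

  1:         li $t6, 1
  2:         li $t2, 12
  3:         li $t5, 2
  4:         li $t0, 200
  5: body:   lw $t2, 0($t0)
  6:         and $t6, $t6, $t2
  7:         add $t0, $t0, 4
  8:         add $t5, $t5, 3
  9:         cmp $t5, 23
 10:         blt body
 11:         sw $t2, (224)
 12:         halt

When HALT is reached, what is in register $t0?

$t6=1
$t2=12
$t5=2
$t0=200
$t2=M[200]=7
$t6=1&7=1
$t0=200+4=204
$t5=2+3=5
cmp $t5, 23  (cmp 5,23)
blt body: taken
$t2=M[204]=1
$t6=1&1=1
$t0=204+4=208
$t5=5+3=8
cmp $t5, 23  (cmp 8,23)
blt body: taken
$t2=M[208]=6
$t6=1&6=0
$t0=208+4=212
$t5=8+3=11
cmp $t5, 23  (cmp 11,23)
blt body: taken
$t2=M[212]=18
$t6=0&18=0
$t0=212+4=216
$t5=11+3=14
cmp $t5, 23  (cmp 14,23)
blt body: taken
$t2=M[216]=-2
$t6=0&(-2)=0
$t0=216+4=220
$t5=14+3=17
cmp $t5, 23  (cmp 17,23)
blt body: taken
$t2=M[220]=19
$t6=0&19=0
$t0=220+4=224
$t5=17+3=20
cmp $t5, 23  (cmp 20,23)
blt body: taken
$t2=M[224]=13
$t6=0&13=0
$t0=224+4=228
$t5=20+3=23
cmp $t5, 23  (cmp 23,23)
blt body: not taken
sw $t2, (224) → M[224]=13
halt.

228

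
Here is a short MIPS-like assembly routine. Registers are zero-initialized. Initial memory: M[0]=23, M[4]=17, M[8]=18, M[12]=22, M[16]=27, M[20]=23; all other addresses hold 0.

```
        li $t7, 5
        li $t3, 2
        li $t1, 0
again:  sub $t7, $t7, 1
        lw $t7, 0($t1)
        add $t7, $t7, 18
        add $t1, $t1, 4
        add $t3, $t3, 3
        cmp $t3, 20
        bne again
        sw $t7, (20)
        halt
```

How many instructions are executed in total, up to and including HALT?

47

after li $t7, 5: $t7=5
after li $t3, 2: $t3=2
after li $t1, 0: $t1=0
after sub $t7, $t7, 1: $t7=5-1=4
after lw $t7, 0($t1): $t7=M[0]=23
after add $t7, $t7, 18: $t7=23+18=41
after add $t1, $t1, 4: $t1=0+4=4
after add $t3, $t3, 3: $t3=2+3=5
cmp $t3, 20  (cmp 5,20)
bne again: taken
after sub $t7, $t7, 1: $t7=41-1=40
after lw $t7, 0($t1): $t7=M[4]=17
after add $t7, $t7, 18: $t7=17+18=35
after add $t1, $t1, 4: $t1=4+4=8
after add $t3, $t3, 3: $t3=5+3=8
cmp $t3, 20  (cmp 8,20)
bne again: taken
after sub $t7, $t7, 1: $t7=35-1=34
after lw $t7, 0($t1): $t7=M[8]=18
after add $t7, $t7, 18: $t7=18+18=36
after add $t1, $t1, 4: $t1=8+4=12
after add $t3, $t3, 3: $t3=8+3=11
cmp $t3, 20  (cmp 11,20)
bne again: taken
after sub $t7, $t7, 1: $t7=36-1=35
after lw $t7, 0($t1): $t7=M[12]=22
after add $t7, $t7, 18: $t7=22+18=40
after add $t1, $t1, 4: $t1=12+4=16
after add $t3, $t3, 3: $t3=11+3=14
cmp $t3, 20  (cmp 14,20)
bne again: taken
after sub $t7, $t7, 1: $t7=40-1=39
after lw $t7, 0($t1): $t7=M[16]=27
after add $t7, $t7, 18: $t7=27+18=45
after add $t1, $t1, 4: $t1=16+4=20
after add $t3, $t3, 3: $t3=14+3=17
cmp $t3, 20  (cmp 17,20)
bne again: taken
after sub $t7, $t7, 1: $t7=45-1=44
after lw $t7, 0($t1): $t7=M[20]=23
after add $t7, $t7, 18: $t7=23+18=41
after add $t1, $t1, 4: $t1=20+4=24
after add $t3, $t3, 3: $t3=17+3=20
cmp $t3, 20  (cmp 20,20)
bne again: not taken
sw $t7, (20) → M[20]=41
halt.
Total executed instructions: 47.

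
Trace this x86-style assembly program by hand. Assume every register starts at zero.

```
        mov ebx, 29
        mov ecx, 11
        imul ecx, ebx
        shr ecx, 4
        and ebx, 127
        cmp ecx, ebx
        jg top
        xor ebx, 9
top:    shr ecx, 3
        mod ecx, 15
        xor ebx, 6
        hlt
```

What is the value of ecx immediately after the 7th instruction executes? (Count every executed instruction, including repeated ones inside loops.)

19

mov ebx, 29 → ebx=29
mov ecx, 11 → ecx=11
imul ecx, ebx → ecx=11*29=319
shr ecx, 4 → ecx=319>>4=19
and ebx, 127 → ebx=29&127=29
cmp ecx, ebx  (cmp 19,29)
jg top: not taken
After step 7: ecx = 19.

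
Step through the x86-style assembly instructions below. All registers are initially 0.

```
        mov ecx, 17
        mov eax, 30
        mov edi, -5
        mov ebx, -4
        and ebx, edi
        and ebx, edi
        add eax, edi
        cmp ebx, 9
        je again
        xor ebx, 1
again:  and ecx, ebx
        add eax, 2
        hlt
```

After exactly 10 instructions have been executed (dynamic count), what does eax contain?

ecx=17
eax=30
edi=-5
ebx=-4
ebx=(-4)&(-5)=-8
ebx=(-8)&(-5)=-8
eax=30+(-5)=25
cmp ebx, 9  (cmp -8,9)
je again: not taken
ebx=(-8)^1=-7
After step 10: eax = 25.

25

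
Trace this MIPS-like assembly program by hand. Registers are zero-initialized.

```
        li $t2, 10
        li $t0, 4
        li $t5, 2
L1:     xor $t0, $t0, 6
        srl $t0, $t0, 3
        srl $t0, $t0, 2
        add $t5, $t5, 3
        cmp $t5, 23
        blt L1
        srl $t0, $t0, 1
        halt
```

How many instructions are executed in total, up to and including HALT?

$t2=10
$t0=4
$t5=2
$t0=4^6=2
$t0=2>>3=0
$t0=0>>2=0
$t5=2+3=5
cmp $t5, 23  (cmp 5,23)
blt L1: taken
$t0=0^6=6
$t0=6>>3=0
$t0=0>>2=0
$t5=5+3=8
cmp $t5, 23  (cmp 8,23)
blt L1: taken
$t0=0^6=6
$t0=6>>3=0
$t0=0>>2=0
$t5=8+3=11
cmp $t5, 23  (cmp 11,23)
blt L1: taken
$t0=0^6=6
$t0=6>>3=0
$t0=0>>2=0
$t5=11+3=14
cmp $t5, 23  (cmp 14,23)
blt L1: taken
$t0=0^6=6
$t0=6>>3=0
$t0=0>>2=0
$t5=14+3=17
cmp $t5, 23  (cmp 17,23)
blt L1: taken
$t0=0^6=6
$t0=6>>3=0
$t0=0>>2=0
$t5=17+3=20
cmp $t5, 23  (cmp 20,23)
blt L1: taken
$t0=0^6=6
$t0=6>>3=0
$t0=0>>2=0
$t5=20+3=23
cmp $t5, 23  (cmp 23,23)
blt L1: not taken
$t0=0>>1=0
halt.
Total executed instructions: 47.

47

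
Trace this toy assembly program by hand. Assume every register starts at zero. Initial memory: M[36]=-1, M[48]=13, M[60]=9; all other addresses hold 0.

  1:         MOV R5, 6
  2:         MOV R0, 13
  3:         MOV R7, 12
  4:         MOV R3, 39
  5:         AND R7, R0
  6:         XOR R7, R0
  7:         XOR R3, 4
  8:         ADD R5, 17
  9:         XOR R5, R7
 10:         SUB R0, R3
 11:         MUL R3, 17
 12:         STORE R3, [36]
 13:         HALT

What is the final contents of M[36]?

595

MOV R5, 6 → R5=6
MOV R0, 13 → R0=13
MOV R7, 12 → R7=12
MOV R3, 39 → R3=39
AND R7, R0 → R7=12&13=12
XOR R7, R0 → R7=12^13=1
XOR R3, 4 → R3=39^4=35
ADD R5, 17 → R5=6+17=23
XOR R5, R7 → R5=23^1=22
SUB R0, R3 → R0=13-35=-22
MUL R3, 17 → R3=35*17=595
STORE R3, [36] → M[36]=595
halt.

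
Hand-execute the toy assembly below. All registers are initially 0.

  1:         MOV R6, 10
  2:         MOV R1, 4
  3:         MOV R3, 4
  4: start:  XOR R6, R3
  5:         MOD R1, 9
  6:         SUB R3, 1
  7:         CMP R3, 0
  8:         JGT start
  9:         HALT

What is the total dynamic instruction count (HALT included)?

24

after MOV R6, 10: R6=10
after MOV R1, 4: R1=4
after MOV R3, 4: R3=4
after XOR R6, R3: R6=10^4=14
after MOD R1, 9: R1=4%9=4
after SUB R3, 1: R3=4-1=3
CMP R3, 0  (cmp 3,0)
JGT start: taken
after XOR R6, R3: R6=14^3=13
after MOD R1, 9: R1=4%9=4
after SUB R3, 1: R3=3-1=2
CMP R3, 0  (cmp 2,0)
JGT start: taken
after XOR R6, R3: R6=13^2=15
after MOD R1, 9: R1=4%9=4
after SUB R3, 1: R3=2-1=1
CMP R3, 0  (cmp 1,0)
JGT start: taken
after XOR R6, R3: R6=15^1=14
after MOD R1, 9: R1=4%9=4
after SUB R3, 1: R3=1-1=0
CMP R3, 0  (cmp 0,0)
JGT start: not taken
halt.
Total executed instructions: 24.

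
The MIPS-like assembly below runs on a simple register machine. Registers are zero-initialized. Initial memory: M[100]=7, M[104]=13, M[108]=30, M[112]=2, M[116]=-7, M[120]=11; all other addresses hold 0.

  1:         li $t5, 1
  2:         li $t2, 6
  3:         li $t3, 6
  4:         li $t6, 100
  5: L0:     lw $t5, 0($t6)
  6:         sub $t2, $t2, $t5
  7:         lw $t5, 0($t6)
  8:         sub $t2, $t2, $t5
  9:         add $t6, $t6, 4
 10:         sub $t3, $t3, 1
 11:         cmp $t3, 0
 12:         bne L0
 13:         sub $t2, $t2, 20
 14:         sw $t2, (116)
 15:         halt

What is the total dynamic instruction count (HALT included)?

$t5=1
$t2=6
$t3=6
$t6=100
$t5=M[100]=7
$t2=6-7=-1
$t5=M[100]=7
$t2=(-1)-7=-8
$t6=100+4=104
$t3=6-1=5
cmp $t3, 0  (cmp 5,0)
bne L0: taken
$t5=M[104]=13
$t2=(-8)-13=-21
$t5=M[104]=13
$t2=(-21)-13=-34
$t6=104+4=108
$t3=5-1=4
cmp $t3, 0  (cmp 4,0)
bne L0: taken
$t5=M[108]=30
$t2=(-34)-30=-64
$t5=M[108]=30
$t2=(-64)-30=-94
$t6=108+4=112
$t3=4-1=3
cmp $t3, 0  (cmp 3,0)
bne L0: taken
$t5=M[112]=2
$t2=(-94)-2=-96
$t5=M[112]=2
$t2=(-96)-2=-98
$t6=112+4=116
$t3=3-1=2
cmp $t3, 0  (cmp 2,0)
bne L0: taken
$t5=M[116]=-7
$t2=(-98)-(-7)=-91
$t5=M[116]=-7
$t2=(-91)-(-7)=-84
$t6=116+4=120
$t3=2-1=1
cmp $t3, 0  (cmp 1,0)
bne L0: taken
$t5=M[120]=11
$t2=(-84)-11=-95
$t5=M[120]=11
$t2=(-95)-11=-106
$t6=120+4=124
$t3=1-1=0
cmp $t3, 0  (cmp 0,0)
bne L0: not taken
$t2=(-106)-20=-126
sw $t2, (116) → M[116]=-126
halt.
Total executed instructions: 55.

55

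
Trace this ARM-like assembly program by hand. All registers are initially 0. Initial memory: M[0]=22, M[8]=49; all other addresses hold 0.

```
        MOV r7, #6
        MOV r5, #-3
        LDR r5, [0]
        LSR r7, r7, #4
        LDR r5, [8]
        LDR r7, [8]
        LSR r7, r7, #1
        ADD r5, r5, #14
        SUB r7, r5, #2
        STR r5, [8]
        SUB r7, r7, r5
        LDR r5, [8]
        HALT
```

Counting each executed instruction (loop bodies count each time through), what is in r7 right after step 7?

24

r7=6
r5=-3
r5=M[0]=22
r7=6>>4=0
r5=M[8]=49
r7=M[8]=49
r7=49>>1=24
After step 7: r7 = 24.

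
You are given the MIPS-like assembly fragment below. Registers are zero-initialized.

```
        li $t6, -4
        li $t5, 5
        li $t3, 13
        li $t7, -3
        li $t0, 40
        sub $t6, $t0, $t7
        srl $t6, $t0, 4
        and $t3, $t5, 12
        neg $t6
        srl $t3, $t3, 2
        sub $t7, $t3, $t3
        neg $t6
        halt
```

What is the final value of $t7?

0

$t6=-4
$t5=5
$t3=13
$t7=-3
$t0=40
$t6=40-(-3)=43
$t6=40>>4=2
$t3=5&12=4
$t6=-(2)=-2
$t3=4>>2=1
$t7=1-1=0
$t6=-(-2)=2
halt.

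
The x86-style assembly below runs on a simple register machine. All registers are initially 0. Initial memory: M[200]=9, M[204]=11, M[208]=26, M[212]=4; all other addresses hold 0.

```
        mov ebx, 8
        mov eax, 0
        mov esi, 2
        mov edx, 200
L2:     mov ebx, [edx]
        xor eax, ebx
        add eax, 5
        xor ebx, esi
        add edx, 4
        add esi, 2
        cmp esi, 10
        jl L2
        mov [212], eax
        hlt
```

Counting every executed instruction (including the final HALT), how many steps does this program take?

after mov ebx, 8: ebx=8
after mov eax, 0: eax=0
after mov esi, 2: esi=2
after mov edx, 200: edx=200
after mov ebx, [edx]: ebx=M[200]=9
after xor eax, ebx: eax=0^9=9
after add eax, 5: eax=9+5=14
after xor ebx, esi: ebx=9^2=11
after add edx, 4: edx=200+4=204
after add esi, 2: esi=2+2=4
cmp esi, 10  (cmp 4,10)
jl L2: taken
after mov ebx, [edx]: ebx=M[204]=11
after xor eax, ebx: eax=14^11=5
after add eax, 5: eax=5+5=10
after xor ebx, esi: ebx=11^4=15
after add edx, 4: edx=204+4=208
after add esi, 2: esi=4+2=6
cmp esi, 10  (cmp 6,10)
jl L2: taken
after mov ebx, [edx]: ebx=M[208]=26
after xor eax, ebx: eax=10^26=16
after add eax, 5: eax=16+5=21
after xor ebx, esi: ebx=26^6=28
after add edx, 4: edx=208+4=212
after add esi, 2: esi=6+2=8
cmp esi, 10  (cmp 8,10)
jl L2: taken
after mov ebx, [edx]: ebx=M[212]=4
after xor eax, ebx: eax=21^4=17
after add eax, 5: eax=17+5=22
after xor ebx, esi: ebx=4^8=12
after add edx, 4: edx=212+4=216
after add esi, 2: esi=8+2=10
cmp esi, 10  (cmp 10,10)
jl L2: not taken
mov [212], eax → M[212]=22
halt.
Total executed instructions: 38.

38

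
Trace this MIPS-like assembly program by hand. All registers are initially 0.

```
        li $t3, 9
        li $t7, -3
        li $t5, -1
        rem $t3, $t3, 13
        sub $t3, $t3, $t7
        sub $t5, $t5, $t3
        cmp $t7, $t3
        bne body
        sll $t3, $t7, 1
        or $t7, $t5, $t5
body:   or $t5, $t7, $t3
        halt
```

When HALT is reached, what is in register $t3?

12

$t3=9
$t7=-3
$t5=-1
$t3=9%13=9
$t3=9-(-3)=12
$t5=(-1)-12=-13
cmp $t7, $t3  (cmp -3,12)
bne body: taken
$t5=(-3)|12=-3
halt.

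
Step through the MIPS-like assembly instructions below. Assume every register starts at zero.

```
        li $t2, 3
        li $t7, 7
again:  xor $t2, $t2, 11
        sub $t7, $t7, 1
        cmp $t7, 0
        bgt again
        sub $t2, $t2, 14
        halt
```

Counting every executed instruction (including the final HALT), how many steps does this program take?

after li $t2, 3: $t2=3
after li $t7, 7: $t7=7
after xor $t2, $t2, 11: $t2=3^11=8
after sub $t7, $t7, 1: $t7=7-1=6
cmp $t7, 0  (cmp 6,0)
bgt again: taken
after xor $t2, $t2, 11: $t2=8^11=3
after sub $t7, $t7, 1: $t7=6-1=5
cmp $t7, 0  (cmp 5,0)
bgt again: taken
after xor $t2, $t2, 11: $t2=3^11=8
after sub $t7, $t7, 1: $t7=5-1=4
cmp $t7, 0  (cmp 4,0)
bgt again: taken
after xor $t2, $t2, 11: $t2=8^11=3
after sub $t7, $t7, 1: $t7=4-1=3
cmp $t7, 0  (cmp 3,0)
bgt again: taken
after xor $t2, $t2, 11: $t2=3^11=8
after sub $t7, $t7, 1: $t7=3-1=2
cmp $t7, 0  (cmp 2,0)
bgt again: taken
after xor $t2, $t2, 11: $t2=8^11=3
after sub $t7, $t7, 1: $t7=2-1=1
cmp $t7, 0  (cmp 1,0)
bgt again: taken
after xor $t2, $t2, 11: $t2=3^11=8
after sub $t7, $t7, 1: $t7=1-1=0
cmp $t7, 0  (cmp 0,0)
bgt again: not taken
after sub $t2, $t2, 14: $t2=8-14=-6
halt.
Total executed instructions: 32.

32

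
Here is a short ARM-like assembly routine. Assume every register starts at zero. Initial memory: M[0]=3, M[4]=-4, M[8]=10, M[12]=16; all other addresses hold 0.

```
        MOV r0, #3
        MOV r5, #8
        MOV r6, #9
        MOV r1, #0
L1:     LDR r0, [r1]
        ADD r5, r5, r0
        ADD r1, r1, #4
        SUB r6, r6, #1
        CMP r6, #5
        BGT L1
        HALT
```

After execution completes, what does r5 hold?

33

MOV r0, #3 → r0=3
MOV r5, #8 → r5=8
MOV r6, #9 → r6=9
MOV r1, #0 → r1=0
LDR r0, [r1] → r0=M[0]=3
ADD r5, r5, r0 → r5=8+3=11
ADD r1, r1, #4 → r1=0+4=4
SUB r6, r6, #1 → r6=9-1=8
CMP r6, #5  (cmp 8,5)
BGT L1: taken
LDR r0, [r1] → r0=M[4]=-4
ADD r5, r5, r0 → r5=11+(-4)=7
ADD r1, r1, #4 → r1=4+4=8
SUB r6, r6, #1 → r6=8-1=7
CMP r6, #5  (cmp 7,5)
BGT L1: taken
LDR r0, [r1] → r0=M[8]=10
ADD r5, r5, r0 → r5=7+10=17
ADD r1, r1, #4 → r1=8+4=12
SUB r6, r6, #1 → r6=7-1=6
CMP r6, #5  (cmp 6,5)
BGT L1: taken
LDR r0, [r1] → r0=M[12]=16
ADD r5, r5, r0 → r5=17+16=33
ADD r1, r1, #4 → r1=12+4=16
SUB r6, r6, #1 → r6=6-1=5
CMP r6, #5  (cmp 5,5)
BGT L1: not taken
halt.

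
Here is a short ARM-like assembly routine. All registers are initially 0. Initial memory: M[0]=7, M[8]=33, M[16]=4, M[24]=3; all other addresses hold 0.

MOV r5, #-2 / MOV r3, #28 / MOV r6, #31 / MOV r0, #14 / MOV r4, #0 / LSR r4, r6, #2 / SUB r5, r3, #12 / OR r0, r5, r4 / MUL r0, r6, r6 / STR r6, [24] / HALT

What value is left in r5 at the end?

r5=-2
r3=28
r6=31
r0=14
r4=0
r4=31>>2=7
r5=28-12=16
r0=16|7=23
r0=31*31=961
STR r6, [24] → M[24]=31
halt.

16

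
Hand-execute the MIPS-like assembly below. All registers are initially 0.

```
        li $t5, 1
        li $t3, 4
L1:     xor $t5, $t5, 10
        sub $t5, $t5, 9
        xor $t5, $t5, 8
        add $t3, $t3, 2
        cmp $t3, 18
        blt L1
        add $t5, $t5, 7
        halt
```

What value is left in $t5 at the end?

-57

after li $t5, 1: $t5=1
after li $t3, 4: $t3=4
after xor $t5, $t5, 10: $t5=1^10=11
after sub $t5, $t5, 9: $t5=11-9=2
after xor $t5, $t5, 8: $t5=2^8=10
after add $t3, $t3, 2: $t3=4+2=6
cmp $t3, 18  (cmp 6,18)
blt L1: taken
after xor $t5, $t5, 10: $t5=10^10=0
after sub $t5, $t5, 9: $t5=0-9=-9
after xor $t5, $t5, 8: $t5=(-9)^8=-1
after add $t3, $t3, 2: $t3=6+2=8
cmp $t3, 18  (cmp 8,18)
blt L1: taken
after xor $t5, $t5, 10: $t5=(-1)^10=-11
after sub $t5, $t5, 9: $t5=(-11)-9=-20
after xor $t5, $t5, 8: $t5=(-20)^8=-28
after add $t3, $t3, 2: $t3=8+2=10
cmp $t3, 18  (cmp 10,18)
blt L1: taken
after xor $t5, $t5, 10: $t5=(-28)^10=-18
after sub $t5, $t5, 9: $t5=(-18)-9=-27
after xor $t5, $t5, 8: $t5=(-27)^8=-19
after add $t3, $t3, 2: $t3=10+2=12
cmp $t3, 18  (cmp 12,18)
blt L1: taken
after xor $t5, $t5, 10: $t5=(-19)^10=-25
after sub $t5, $t5, 9: $t5=(-25)-9=-34
after xor $t5, $t5, 8: $t5=(-34)^8=-42
after add $t3, $t3, 2: $t3=12+2=14
cmp $t3, 18  (cmp 14,18)
blt L1: taken
after xor $t5, $t5, 10: $t5=(-42)^10=-36
after sub $t5, $t5, 9: $t5=(-36)-9=-45
after xor $t5, $t5, 8: $t5=(-45)^8=-37
after add $t3, $t3, 2: $t3=14+2=16
cmp $t3, 18  (cmp 16,18)
blt L1: taken
after xor $t5, $t5, 10: $t5=(-37)^10=-47
after sub $t5, $t5, 9: $t5=(-47)-9=-56
after xor $t5, $t5, 8: $t5=(-56)^8=-64
after add $t3, $t3, 2: $t3=16+2=18
cmp $t3, 18  (cmp 18,18)
blt L1: not taken
after add $t5, $t5, 7: $t5=(-64)+7=-57
halt.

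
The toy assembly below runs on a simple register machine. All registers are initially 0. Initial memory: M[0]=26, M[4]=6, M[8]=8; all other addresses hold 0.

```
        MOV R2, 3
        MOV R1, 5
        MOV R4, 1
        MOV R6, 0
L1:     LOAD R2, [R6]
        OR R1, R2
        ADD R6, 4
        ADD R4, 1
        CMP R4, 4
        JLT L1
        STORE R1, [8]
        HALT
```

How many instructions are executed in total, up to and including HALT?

R2=3
R1=5
R4=1
R6=0
R2=M[0]=26
R1=5|26=31
R6=0+4=4
R4=1+1=2
CMP R4, 4  (cmp 2,4)
JLT L1: taken
R2=M[4]=6
R1=31|6=31
R6=4+4=8
R4=2+1=3
CMP R4, 4  (cmp 3,4)
JLT L1: taken
R2=M[8]=8
R1=31|8=31
R6=8+4=12
R4=3+1=4
CMP R4, 4  (cmp 4,4)
JLT L1: not taken
STORE R1, [8] → M[8]=31
halt.
Total executed instructions: 24.

24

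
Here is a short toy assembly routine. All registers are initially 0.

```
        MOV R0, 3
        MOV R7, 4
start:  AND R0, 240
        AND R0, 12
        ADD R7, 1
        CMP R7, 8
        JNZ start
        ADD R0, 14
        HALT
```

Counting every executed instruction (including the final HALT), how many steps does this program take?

24

MOV R0, 3 → R0=3
MOV R7, 4 → R7=4
AND R0, 240 → R0=3&240=0
AND R0, 12 → R0=0&12=0
ADD R7, 1 → R7=4+1=5
CMP R7, 8  (cmp 5,8)
JNZ start: taken
AND R0, 240 → R0=0&240=0
AND R0, 12 → R0=0&12=0
ADD R7, 1 → R7=5+1=6
CMP R7, 8  (cmp 6,8)
JNZ start: taken
AND R0, 240 → R0=0&240=0
AND R0, 12 → R0=0&12=0
ADD R7, 1 → R7=6+1=7
CMP R7, 8  (cmp 7,8)
JNZ start: taken
AND R0, 240 → R0=0&240=0
AND R0, 12 → R0=0&12=0
ADD R7, 1 → R7=7+1=8
CMP R7, 8  (cmp 8,8)
JNZ start: not taken
ADD R0, 14 → R0=0+14=14
halt.
Total executed instructions: 24.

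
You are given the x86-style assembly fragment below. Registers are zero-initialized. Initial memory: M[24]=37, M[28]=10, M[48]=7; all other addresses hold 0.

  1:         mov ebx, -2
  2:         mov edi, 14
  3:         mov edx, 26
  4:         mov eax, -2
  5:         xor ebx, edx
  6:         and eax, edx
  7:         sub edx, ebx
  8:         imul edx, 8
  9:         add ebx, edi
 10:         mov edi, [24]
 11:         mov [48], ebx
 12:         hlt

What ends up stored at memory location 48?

ebx=-2
edi=14
edx=26
eax=-2
ebx=(-2)^26=-28
eax=(-2)&26=26
edx=26-(-28)=54
edx=54*8=432
ebx=(-28)+14=-14
edi=M[24]=37
mov [48], ebx → M[48]=-14
halt.

-14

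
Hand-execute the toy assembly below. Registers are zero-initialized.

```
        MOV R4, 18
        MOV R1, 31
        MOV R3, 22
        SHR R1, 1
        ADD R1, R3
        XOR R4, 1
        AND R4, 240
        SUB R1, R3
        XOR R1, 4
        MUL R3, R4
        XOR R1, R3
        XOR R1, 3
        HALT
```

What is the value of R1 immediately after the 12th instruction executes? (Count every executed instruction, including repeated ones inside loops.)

MOV R4, 18 → R4=18
MOV R1, 31 → R1=31
MOV R3, 22 → R3=22
SHR R1, 1 → R1=31>>1=15
ADD R1, R3 → R1=15+22=37
XOR R4, 1 → R4=18^1=19
AND R4, 240 → R4=19&240=16
SUB R1, R3 → R1=37-22=15
XOR R1, 4 → R1=15^4=11
MUL R3, R4 → R3=22*16=352
XOR R1, R3 → R1=11^352=363
XOR R1, 3 → R1=363^3=360
After step 12: R1 = 360.

360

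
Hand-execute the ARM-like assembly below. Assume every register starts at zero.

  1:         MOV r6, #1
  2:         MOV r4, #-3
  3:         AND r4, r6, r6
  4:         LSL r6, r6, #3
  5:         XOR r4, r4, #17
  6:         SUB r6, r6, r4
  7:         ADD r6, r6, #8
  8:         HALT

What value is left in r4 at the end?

16

r6=1
r4=-3
r4=1&1=1
r6=1<<3=8
r4=1^17=16
r6=8-16=-8
r6=(-8)+8=0
halt.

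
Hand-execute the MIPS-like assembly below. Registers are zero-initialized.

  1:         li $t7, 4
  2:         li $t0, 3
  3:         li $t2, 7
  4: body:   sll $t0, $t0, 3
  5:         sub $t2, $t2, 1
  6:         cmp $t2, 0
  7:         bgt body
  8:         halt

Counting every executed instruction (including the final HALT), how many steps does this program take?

li $t7, 4 → $t7=4
li $t0, 3 → $t0=3
li $t2, 7 → $t2=7
sll $t0, $t0, 3 → $t0=3<<3=24
sub $t2, $t2, 1 → $t2=7-1=6
cmp $t2, 0  (cmp 6,0)
bgt body: taken
sll $t0, $t0, 3 → $t0=24<<3=192
sub $t2, $t2, 1 → $t2=6-1=5
cmp $t2, 0  (cmp 5,0)
bgt body: taken
sll $t0, $t0, 3 → $t0=192<<3=1536
sub $t2, $t2, 1 → $t2=5-1=4
cmp $t2, 0  (cmp 4,0)
bgt body: taken
sll $t0, $t0, 3 → $t0=1536<<3=12288
sub $t2, $t2, 1 → $t2=4-1=3
cmp $t2, 0  (cmp 3,0)
bgt body: taken
sll $t0, $t0, 3 → $t0=12288<<3=98304
sub $t2, $t2, 1 → $t2=3-1=2
cmp $t2, 0  (cmp 2,0)
bgt body: taken
sll $t0, $t0, 3 → $t0=98304<<3=786432
sub $t2, $t2, 1 → $t2=2-1=1
cmp $t2, 0  (cmp 1,0)
bgt body: taken
sll $t0, $t0, 3 → $t0=786432<<3=6291456
sub $t2, $t2, 1 → $t2=1-1=0
cmp $t2, 0  (cmp 0,0)
bgt body: not taken
halt.
Total executed instructions: 32.

32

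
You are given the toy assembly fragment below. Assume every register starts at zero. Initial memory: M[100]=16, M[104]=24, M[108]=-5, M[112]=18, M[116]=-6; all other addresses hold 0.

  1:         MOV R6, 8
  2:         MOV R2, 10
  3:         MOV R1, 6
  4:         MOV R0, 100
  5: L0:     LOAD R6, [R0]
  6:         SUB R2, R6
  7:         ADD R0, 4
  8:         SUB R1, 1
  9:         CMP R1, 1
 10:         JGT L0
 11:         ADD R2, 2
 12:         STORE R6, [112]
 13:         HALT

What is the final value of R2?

R6=8
R2=10
R1=6
R0=100
R6=M[100]=16
R2=10-16=-6
R0=100+4=104
R1=6-1=5
CMP R1, 1  (cmp 5,1)
JGT L0: taken
R6=M[104]=24
R2=(-6)-24=-30
R0=104+4=108
R1=5-1=4
CMP R1, 1  (cmp 4,1)
JGT L0: taken
R6=M[108]=-5
R2=(-30)-(-5)=-25
R0=108+4=112
R1=4-1=3
CMP R1, 1  (cmp 3,1)
JGT L0: taken
R6=M[112]=18
R2=(-25)-18=-43
R0=112+4=116
R1=3-1=2
CMP R1, 1  (cmp 2,1)
JGT L0: taken
R6=M[116]=-6
R2=(-43)-(-6)=-37
R0=116+4=120
R1=2-1=1
CMP R1, 1  (cmp 1,1)
JGT L0: not taken
R2=(-37)+2=-35
STORE R6, [112] → M[112]=-6
halt.

-35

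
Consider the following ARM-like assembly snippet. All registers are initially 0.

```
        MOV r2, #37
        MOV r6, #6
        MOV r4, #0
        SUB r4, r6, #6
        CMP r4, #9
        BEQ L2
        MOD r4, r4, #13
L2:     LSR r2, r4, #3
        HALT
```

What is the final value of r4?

0

r2=37
r6=6
r4=0
r4=6-6=0
CMP r4, #9  (cmp 0,9)
BEQ L2: not taken
r4=0%13=0
r2=0>>3=0
halt.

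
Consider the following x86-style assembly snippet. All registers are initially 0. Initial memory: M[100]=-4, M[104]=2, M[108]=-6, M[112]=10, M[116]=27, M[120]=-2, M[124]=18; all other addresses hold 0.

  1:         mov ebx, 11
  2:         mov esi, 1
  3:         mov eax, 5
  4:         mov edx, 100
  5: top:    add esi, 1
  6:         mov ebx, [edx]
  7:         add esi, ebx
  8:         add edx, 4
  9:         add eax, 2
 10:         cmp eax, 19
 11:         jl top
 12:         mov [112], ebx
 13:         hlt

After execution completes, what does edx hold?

128

ebx=11
esi=1
eax=5
edx=100
esi=1+1=2
ebx=M[100]=-4
esi=2+(-4)=-2
edx=100+4=104
eax=5+2=7
cmp eax, 19  (cmp 7,19)
jl top: taken
esi=(-2)+1=-1
ebx=M[104]=2
esi=(-1)+2=1
edx=104+4=108
eax=7+2=9
cmp eax, 19  (cmp 9,19)
jl top: taken
esi=1+1=2
ebx=M[108]=-6
esi=2+(-6)=-4
edx=108+4=112
eax=9+2=11
cmp eax, 19  (cmp 11,19)
jl top: taken
esi=(-4)+1=-3
ebx=M[112]=10
esi=(-3)+10=7
edx=112+4=116
eax=11+2=13
cmp eax, 19  (cmp 13,19)
jl top: taken
esi=7+1=8
ebx=M[116]=27
esi=8+27=35
edx=116+4=120
eax=13+2=15
cmp eax, 19  (cmp 15,19)
jl top: taken
esi=35+1=36
ebx=M[120]=-2
esi=36+(-2)=34
edx=120+4=124
eax=15+2=17
cmp eax, 19  (cmp 17,19)
jl top: taken
esi=34+1=35
ebx=M[124]=18
esi=35+18=53
edx=124+4=128
eax=17+2=19
cmp eax, 19  (cmp 19,19)
jl top: not taken
mov [112], ebx → M[112]=18
halt.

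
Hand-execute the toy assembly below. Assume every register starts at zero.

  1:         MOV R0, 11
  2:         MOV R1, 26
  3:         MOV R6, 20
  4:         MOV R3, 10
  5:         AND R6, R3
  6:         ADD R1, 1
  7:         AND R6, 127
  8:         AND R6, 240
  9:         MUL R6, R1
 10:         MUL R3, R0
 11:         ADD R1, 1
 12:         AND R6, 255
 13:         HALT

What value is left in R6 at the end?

0

after MOV R0, 11: R0=11
after MOV R1, 26: R1=26
after MOV R6, 20: R6=20
after MOV R3, 10: R3=10
after AND R6, R3: R6=20&10=0
after ADD R1, 1: R1=26+1=27
after AND R6, 127: R6=0&127=0
after AND R6, 240: R6=0&240=0
after MUL R6, R1: R6=0*27=0
after MUL R3, R0: R3=10*11=110
after ADD R1, 1: R1=27+1=28
after AND R6, 255: R6=0&255=0
halt.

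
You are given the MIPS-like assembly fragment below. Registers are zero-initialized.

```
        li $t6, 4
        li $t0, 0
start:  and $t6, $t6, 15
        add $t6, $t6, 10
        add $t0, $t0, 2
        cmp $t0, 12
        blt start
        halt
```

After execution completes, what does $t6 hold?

16

li $t6, 4 → $t6=4
li $t0, 0 → $t0=0
and $t6, $t6, 15 → $t6=4&15=4
add $t6, $t6, 10 → $t6=4+10=14
add $t0, $t0, 2 → $t0=0+2=2
cmp $t0, 12  (cmp 2,12)
blt start: taken
and $t6, $t6, 15 → $t6=14&15=14
add $t6, $t6, 10 → $t6=14+10=24
add $t0, $t0, 2 → $t0=2+2=4
cmp $t0, 12  (cmp 4,12)
blt start: taken
and $t6, $t6, 15 → $t6=24&15=8
add $t6, $t6, 10 → $t6=8+10=18
add $t0, $t0, 2 → $t0=4+2=6
cmp $t0, 12  (cmp 6,12)
blt start: taken
and $t6, $t6, 15 → $t6=18&15=2
add $t6, $t6, 10 → $t6=2+10=12
add $t0, $t0, 2 → $t0=6+2=8
cmp $t0, 12  (cmp 8,12)
blt start: taken
and $t6, $t6, 15 → $t6=12&15=12
add $t6, $t6, 10 → $t6=12+10=22
add $t0, $t0, 2 → $t0=8+2=10
cmp $t0, 12  (cmp 10,12)
blt start: taken
and $t6, $t6, 15 → $t6=22&15=6
add $t6, $t6, 10 → $t6=6+10=16
add $t0, $t0, 2 → $t0=10+2=12
cmp $t0, 12  (cmp 12,12)
blt start: not taken
halt.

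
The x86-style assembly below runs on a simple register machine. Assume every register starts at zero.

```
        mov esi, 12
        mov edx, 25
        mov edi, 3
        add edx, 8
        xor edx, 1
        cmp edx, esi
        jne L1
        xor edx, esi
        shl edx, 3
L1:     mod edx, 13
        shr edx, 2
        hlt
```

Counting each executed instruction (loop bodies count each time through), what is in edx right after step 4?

mov esi, 12 → esi=12
mov edx, 25 → edx=25
mov edi, 3 → edi=3
add edx, 8 → edx=25+8=33
After step 4: edx = 33.

33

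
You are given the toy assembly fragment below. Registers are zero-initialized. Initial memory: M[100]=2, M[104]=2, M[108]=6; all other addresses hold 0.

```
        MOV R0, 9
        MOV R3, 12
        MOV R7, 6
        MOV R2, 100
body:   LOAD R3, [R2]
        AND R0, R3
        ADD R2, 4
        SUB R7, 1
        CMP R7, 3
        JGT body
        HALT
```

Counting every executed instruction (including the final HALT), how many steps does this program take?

MOV R0, 9 → R0=9
MOV R3, 12 → R3=12
MOV R7, 6 → R7=6
MOV R2, 100 → R2=100
LOAD R3, [R2] → R3=M[100]=2
AND R0, R3 → R0=9&2=0
ADD R2, 4 → R2=100+4=104
SUB R7, 1 → R7=6-1=5
CMP R7, 3  (cmp 5,3)
JGT body: taken
LOAD R3, [R2] → R3=M[104]=2
AND R0, R3 → R0=0&2=0
ADD R2, 4 → R2=104+4=108
SUB R7, 1 → R7=5-1=4
CMP R7, 3  (cmp 4,3)
JGT body: taken
LOAD R3, [R2] → R3=M[108]=6
AND R0, R3 → R0=0&6=0
ADD R2, 4 → R2=108+4=112
SUB R7, 1 → R7=4-1=3
CMP R7, 3  (cmp 3,3)
JGT body: not taken
halt.
Total executed instructions: 23.

23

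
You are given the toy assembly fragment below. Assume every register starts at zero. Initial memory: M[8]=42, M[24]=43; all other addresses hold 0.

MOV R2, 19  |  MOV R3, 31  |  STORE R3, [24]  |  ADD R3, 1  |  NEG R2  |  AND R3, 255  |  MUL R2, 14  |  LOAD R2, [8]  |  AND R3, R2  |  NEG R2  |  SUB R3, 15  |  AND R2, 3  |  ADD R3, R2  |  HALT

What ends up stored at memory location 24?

MOV R2, 19 → R2=19
MOV R3, 31 → R3=31
STORE R3, [24] → M[24]=31
ADD R3, 1 → R3=31+1=32
NEG R2 → R2=-(19)=-19
AND R3, 255 → R3=32&255=32
MUL R2, 14 → R2=(-19)*14=-266
LOAD R2, [8] → R2=M[8]=42
AND R3, R2 → R3=32&42=32
NEG R2 → R2=-(42)=-42
SUB R3, 15 → R3=32-15=17
AND R2, 3 → R2=(-42)&3=2
ADD R3, R2 → R3=17+2=19
halt.

31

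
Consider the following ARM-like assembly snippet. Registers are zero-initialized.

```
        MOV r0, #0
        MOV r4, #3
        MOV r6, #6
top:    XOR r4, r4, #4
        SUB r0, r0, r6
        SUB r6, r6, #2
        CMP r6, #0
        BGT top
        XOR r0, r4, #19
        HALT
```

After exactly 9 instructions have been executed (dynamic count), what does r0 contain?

-6

after MOV r0, #0: r0=0
after MOV r4, #3: r4=3
after MOV r6, #6: r6=6
after XOR r4, r4, #4: r4=3^4=7
after SUB r0, r0, r6: r0=0-6=-6
after SUB r6, r6, #2: r6=6-2=4
CMP r6, #0  (cmp 4,0)
BGT top: taken
after XOR r4, r4, #4: r4=7^4=3
After step 9: r0 = -6.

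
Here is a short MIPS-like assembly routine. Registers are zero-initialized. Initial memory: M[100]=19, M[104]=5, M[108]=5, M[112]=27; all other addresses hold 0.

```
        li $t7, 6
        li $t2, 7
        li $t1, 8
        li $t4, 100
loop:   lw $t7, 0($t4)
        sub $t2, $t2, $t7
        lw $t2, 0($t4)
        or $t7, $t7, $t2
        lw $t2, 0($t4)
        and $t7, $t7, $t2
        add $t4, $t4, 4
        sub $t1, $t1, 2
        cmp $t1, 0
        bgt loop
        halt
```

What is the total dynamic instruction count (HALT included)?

li $t7, 6 → $t7=6
li $t2, 7 → $t2=7
li $t1, 8 → $t1=8
li $t4, 100 → $t4=100
lw $t7, 0($t4) → $t7=M[100]=19
sub $t2, $t2, $t7 → $t2=7-19=-12
lw $t2, 0($t4) → $t2=M[100]=19
or $t7, $t7, $t2 → $t7=19|19=19
lw $t2, 0($t4) → $t2=M[100]=19
and $t7, $t7, $t2 → $t7=19&19=19
add $t4, $t4, 4 → $t4=100+4=104
sub $t1, $t1, 2 → $t1=8-2=6
cmp $t1, 0  (cmp 6,0)
bgt loop: taken
lw $t7, 0($t4) → $t7=M[104]=5
sub $t2, $t2, $t7 → $t2=19-5=14
lw $t2, 0($t4) → $t2=M[104]=5
or $t7, $t7, $t2 → $t7=5|5=5
lw $t2, 0($t4) → $t2=M[104]=5
and $t7, $t7, $t2 → $t7=5&5=5
add $t4, $t4, 4 → $t4=104+4=108
sub $t1, $t1, 2 → $t1=6-2=4
cmp $t1, 0  (cmp 4,0)
bgt loop: taken
lw $t7, 0($t4) → $t7=M[108]=5
sub $t2, $t2, $t7 → $t2=5-5=0
lw $t2, 0($t4) → $t2=M[108]=5
or $t7, $t7, $t2 → $t7=5|5=5
lw $t2, 0($t4) → $t2=M[108]=5
and $t7, $t7, $t2 → $t7=5&5=5
add $t4, $t4, 4 → $t4=108+4=112
sub $t1, $t1, 2 → $t1=4-2=2
cmp $t1, 0  (cmp 2,0)
bgt loop: taken
lw $t7, 0($t4) → $t7=M[112]=27
sub $t2, $t2, $t7 → $t2=5-27=-22
lw $t2, 0($t4) → $t2=M[112]=27
or $t7, $t7, $t2 → $t7=27|27=27
lw $t2, 0($t4) → $t2=M[112]=27
and $t7, $t7, $t2 → $t7=27&27=27
add $t4, $t4, 4 → $t4=112+4=116
sub $t1, $t1, 2 → $t1=2-2=0
cmp $t1, 0  (cmp 0,0)
bgt loop: not taken
halt.
Total executed instructions: 45.

45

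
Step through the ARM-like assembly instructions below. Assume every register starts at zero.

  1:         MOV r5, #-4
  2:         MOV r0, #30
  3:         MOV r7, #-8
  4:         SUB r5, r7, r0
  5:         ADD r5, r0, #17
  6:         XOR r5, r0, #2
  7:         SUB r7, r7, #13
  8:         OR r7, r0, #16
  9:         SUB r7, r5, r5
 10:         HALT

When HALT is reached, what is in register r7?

0

MOV r5, #-4 → r5=-4
MOV r0, #30 → r0=30
MOV r7, #-8 → r7=-8
SUB r5, r7, r0 → r5=(-8)-30=-38
ADD r5, r0, #17 → r5=30+17=47
XOR r5, r0, #2 → r5=30^2=28
SUB r7, r7, #13 → r7=(-8)-13=-21
OR r7, r0, #16 → r7=30|16=30
SUB r7, r5, r5 → r7=28-28=0
halt.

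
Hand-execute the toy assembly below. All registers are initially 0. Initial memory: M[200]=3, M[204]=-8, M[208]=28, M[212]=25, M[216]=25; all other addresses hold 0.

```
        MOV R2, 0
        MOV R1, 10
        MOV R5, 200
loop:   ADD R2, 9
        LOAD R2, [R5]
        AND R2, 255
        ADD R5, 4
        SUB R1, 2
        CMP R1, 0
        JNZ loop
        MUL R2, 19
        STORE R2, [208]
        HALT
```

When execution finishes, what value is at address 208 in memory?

475

MOV R2, 0 → R2=0
MOV R1, 10 → R1=10
MOV R5, 200 → R5=200
ADD R2, 9 → R2=0+9=9
LOAD R2, [R5] → R2=M[200]=3
AND R2, 255 → R2=3&255=3
ADD R5, 4 → R5=200+4=204
SUB R1, 2 → R1=10-2=8
CMP R1, 0  (cmp 8,0)
JNZ loop: taken
ADD R2, 9 → R2=3+9=12
LOAD R2, [R5] → R2=M[204]=-8
AND R2, 255 → R2=(-8)&255=248
ADD R5, 4 → R5=204+4=208
SUB R1, 2 → R1=8-2=6
CMP R1, 0  (cmp 6,0)
JNZ loop: taken
ADD R2, 9 → R2=248+9=257
LOAD R2, [R5] → R2=M[208]=28
AND R2, 255 → R2=28&255=28
ADD R5, 4 → R5=208+4=212
SUB R1, 2 → R1=6-2=4
CMP R1, 0  (cmp 4,0)
JNZ loop: taken
ADD R2, 9 → R2=28+9=37
LOAD R2, [R5] → R2=M[212]=25
AND R2, 255 → R2=25&255=25
ADD R5, 4 → R5=212+4=216
SUB R1, 2 → R1=4-2=2
CMP R1, 0  (cmp 2,0)
JNZ loop: taken
ADD R2, 9 → R2=25+9=34
LOAD R2, [R5] → R2=M[216]=25
AND R2, 255 → R2=25&255=25
ADD R5, 4 → R5=216+4=220
SUB R1, 2 → R1=2-2=0
CMP R1, 0  (cmp 0,0)
JNZ loop: not taken
MUL R2, 19 → R2=25*19=475
STORE R2, [208] → M[208]=475
halt.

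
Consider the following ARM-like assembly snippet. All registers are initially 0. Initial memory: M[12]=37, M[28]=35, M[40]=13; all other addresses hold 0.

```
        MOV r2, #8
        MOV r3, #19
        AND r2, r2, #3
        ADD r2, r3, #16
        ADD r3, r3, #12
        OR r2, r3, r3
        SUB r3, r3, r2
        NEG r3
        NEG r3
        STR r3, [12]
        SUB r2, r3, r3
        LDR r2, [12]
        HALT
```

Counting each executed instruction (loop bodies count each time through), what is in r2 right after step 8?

after MOV r2, #8: r2=8
after MOV r3, #19: r3=19
after AND r2, r2, #3: r2=8&3=0
after ADD r2, r3, #16: r2=19+16=35
after ADD r3, r3, #12: r3=19+12=31
after OR r2, r3, r3: r2=31|31=31
after SUB r3, r3, r2: r3=31-31=0
after NEG r3: r3=-(0)=0
After step 8: r2 = 31.

31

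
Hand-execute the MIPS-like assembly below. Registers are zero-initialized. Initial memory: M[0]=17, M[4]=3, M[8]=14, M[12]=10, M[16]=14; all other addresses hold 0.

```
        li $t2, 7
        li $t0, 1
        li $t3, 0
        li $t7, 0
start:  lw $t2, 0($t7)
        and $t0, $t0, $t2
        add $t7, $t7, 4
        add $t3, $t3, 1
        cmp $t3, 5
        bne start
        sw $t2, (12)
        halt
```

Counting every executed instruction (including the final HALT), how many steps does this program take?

$t2=7
$t0=1
$t3=0
$t7=0
$t2=M[0]=17
$t0=1&17=1
$t7=0+4=4
$t3=0+1=1
cmp $t3, 5  (cmp 1,5)
bne start: taken
$t2=M[4]=3
$t0=1&3=1
$t7=4+4=8
$t3=1+1=2
cmp $t3, 5  (cmp 2,5)
bne start: taken
$t2=M[8]=14
$t0=1&14=0
$t7=8+4=12
$t3=2+1=3
cmp $t3, 5  (cmp 3,5)
bne start: taken
$t2=M[12]=10
$t0=0&10=0
$t7=12+4=16
$t3=3+1=4
cmp $t3, 5  (cmp 4,5)
bne start: taken
$t2=M[16]=14
$t0=0&14=0
$t7=16+4=20
$t3=4+1=5
cmp $t3, 5  (cmp 5,5)
bne start: not taken
sw $t2, (12) → M[12]=14
halt.
Total executed instructions: 36.

36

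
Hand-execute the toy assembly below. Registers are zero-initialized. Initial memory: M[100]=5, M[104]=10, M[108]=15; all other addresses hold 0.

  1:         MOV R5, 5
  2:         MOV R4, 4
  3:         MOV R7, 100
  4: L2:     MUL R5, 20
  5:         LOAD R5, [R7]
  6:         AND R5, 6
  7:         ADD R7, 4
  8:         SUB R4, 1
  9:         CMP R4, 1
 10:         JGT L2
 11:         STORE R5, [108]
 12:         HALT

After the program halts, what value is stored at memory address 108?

MOV R5, 5 → R5=5
MOV R4, 4 → R4=4
MOV R7, 100 → R7=100
MUL R5, 20 → R5=5*20=100
LOAD R5, [R7] → R5=M[100]=5
AND R5, 6 → R5=5&6=4
ADD R7, 4 → R7=100+4=104
SUB R4, 1 → R4=4-1=3
CMP R4, 1  (cmp 3,1)
JGT L2: taken
MUL R5, 20 → R5=4*20=80
LOAD R5, [R7] → R5=M[104]=10
AND R5, 6 → R5=10&6=2
ADD R7, 4 → R7=104+4=108
SUB R4, 1 → R4=3-1=2
CMP R4, 1  (cmp 2,1)
JGT L2: taken
MUL R5, 20 → R5=2*20=40
LOAD R5, [R7] → R5=M[108]=15
AND R5, 6 → R5=15&6=6
ADD R7, 4 → R7=108+4=112
SUB R4, 1 → R4=2-1=1
CMP R4, 1  (cmp 1,1)
JGT L2: not taken
STORE R5, [108] → M[108]=6
halt.

6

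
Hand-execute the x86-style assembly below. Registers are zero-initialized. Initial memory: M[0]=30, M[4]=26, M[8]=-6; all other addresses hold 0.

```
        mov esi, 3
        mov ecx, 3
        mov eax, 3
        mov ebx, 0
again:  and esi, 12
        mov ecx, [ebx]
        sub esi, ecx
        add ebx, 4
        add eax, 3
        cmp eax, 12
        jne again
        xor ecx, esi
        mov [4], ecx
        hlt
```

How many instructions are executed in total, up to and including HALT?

esi=3
ecx=3
eax=3
ebx=0
esi=3&12=0
ecx=M[0]=30
esi=0-30=-30
ebx=0+4=4
eax=3+3=6
cmp eax, 12  (cmp 6,12)
jne again: taken
esi=(-30)&12=0
ecx=M[4]=26
esi=0-26=-26
ebx=4+4=8
eax=6+3=9
cmp eax, 12  (cmp 9,12)
jne again: taken
esi=(-26)&12=4
ecx=M[8]=-6
esi=4-(-6)=10
ebx=8+4=12
eax=9+3=12
cmp eax, 12  (cmp 12,12)
jne again: not taken
ecx=(-6)^10=-16
mov [4], ecx → M[4]=-16
halt.
Total executed instructions: 28.

28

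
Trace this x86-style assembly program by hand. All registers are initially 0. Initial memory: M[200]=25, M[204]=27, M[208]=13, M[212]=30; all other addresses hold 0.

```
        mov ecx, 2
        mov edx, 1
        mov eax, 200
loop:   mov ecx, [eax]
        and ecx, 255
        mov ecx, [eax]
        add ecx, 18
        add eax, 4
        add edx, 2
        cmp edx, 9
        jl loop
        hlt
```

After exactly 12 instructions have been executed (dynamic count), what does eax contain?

204

ecx=2
edx=1
eax=200
ecx=M[200]=25
ecx=25&255=25
ecx=M[200]=25
ecx=25+18=43
eax=200+4=204
edx=1+2=3
cmp edx, 9  (cmp 3,9)
jl loop: taken
ecx=M[204]=27
After step 12: eax = 204.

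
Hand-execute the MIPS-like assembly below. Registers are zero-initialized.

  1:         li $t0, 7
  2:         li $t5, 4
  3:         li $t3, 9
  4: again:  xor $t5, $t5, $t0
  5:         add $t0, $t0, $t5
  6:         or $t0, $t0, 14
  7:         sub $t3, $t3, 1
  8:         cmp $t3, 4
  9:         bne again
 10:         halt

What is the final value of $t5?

li $t0, 7 → $t0=7
li $t5, 4 → $t5=4
li $t3, 9 → $t3=9
xor $t5, $t5, $t0 → $t5=4^7=3
add $t0, $t0, $t5 → $t0=7+3=10
or $t0, $t0, 14 → $t0=10|14=14
sub $t3, $t3, 1 → $t3=9-1=8
cmp $t3, 4  (cmp 8,4)
bne again: taken
xor $t5, $t5, $t0 → $t5=3^14=13
add $t0, $t0, $t5 → $t0=14+13=27
or $t0, $t0, 14 → $t0=27|14=31
sub $t3, $t3, 1 → $t3=8-1=7
cmp $t3, 4  (cmp 7,4)
bne again: taken
xor $t5, $t5, $t0 → $t5=13^31=18
add $t0, $t0, $t5 → $t0=31+18=49
or $t0, $t0, 14 → $t0=49|14=63
sub $t3, $t3, 1 → $t3=7-1=6
cmp $t3, 4  (cmp 6,4)
bne again: taken
xor $t5, $t5, $t0 → $t5=18^63=45
add $t0, $t0, $t5 → $t0=63+45=108
or $t0, $t0, 14 → $t0=108|14=110
sub $t3, $t3, 1 → $t3=6-1=5
cmp $t3, 4  (cmp 5,4)
bne again: taken
xor $t5, $t5, $t0 → $t5=45^110=67
add $t0, $t0, $t5 → $t0=110+67=177
or $t0, $t0, 14 → $t0=177|14=191
sub $t3, $t3, 1 → $t3=5-1=4
cmp $t3, 4  (cmp 4,4)
bne again: not taken
halt.

67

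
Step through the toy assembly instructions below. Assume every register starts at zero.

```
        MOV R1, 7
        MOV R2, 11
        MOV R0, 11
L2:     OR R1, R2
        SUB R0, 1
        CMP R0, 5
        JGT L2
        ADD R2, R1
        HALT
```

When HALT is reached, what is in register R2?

26

R1=7
R2=11
R0=11
R1=7|11=15
R0=11-1=10
CMP R0, 5  (cmp 10,5)
JGT L2: taken
R1=15|11=15
R0=10-1=9
CMP R0, 5  (cmp 9,5)
JGT L2: taken
R1=15|11=15
R0=9-1=8
CMP R0, 5  (cmp 8,5)
JGT L2: taken
R1=15|11=15
R0=8-1=7
CMP R0, 5  (cmp 7,5)
JGT L2: taken
R1=15|11=15
R0=7-1=6
CMP R0, 5  (cmp 6,5)
JGT L2: taken
R1=15|11=15
R0=6-1=5
CMP R0, 5  (cmp 5,5)
JGT L2: not taken
R2=11+15=26
halt.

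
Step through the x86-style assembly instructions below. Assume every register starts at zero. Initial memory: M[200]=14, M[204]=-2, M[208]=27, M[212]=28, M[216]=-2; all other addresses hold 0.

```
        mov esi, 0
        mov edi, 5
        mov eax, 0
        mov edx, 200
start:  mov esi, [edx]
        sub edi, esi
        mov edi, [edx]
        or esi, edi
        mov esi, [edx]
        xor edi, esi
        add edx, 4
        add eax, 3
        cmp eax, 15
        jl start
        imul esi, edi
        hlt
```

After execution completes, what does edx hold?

after mov esi, 0: esi=0
after mov edi, 5: edi=5
after mov eax, 0: eax=0
after mov edx, 200: edx=200
after mov esi, [edx]: esi=M[200]=14
after sub edi, esi: edi=5-14=-9
after mov edi, [edx]: edi=M[200]=14
after or esi, edi: esi=14|14=14
after mov esi, [edx]: esi=M[200]=14
after xor edi, esi: edi=14^14=0
after add edx, 4: edx=200+4=204
after add eax, 3: eax=0+3=3
cmp eax, 15  (cmp 3,15)
jl start: taken
after mov esi, [edx]: esi=M[204]=-2
after sub edi, esi: edi=0-(-2)=2
after mov edi, [edx]: edi=M[204]=-2
after or esi, edi: esi=(-2)|(-2)=-2
after mov esi, [edx]: esi=M[204]=-2
after xor edi, esi: edi=(-2)^(-2)=0
after add edx, 4: edx=204+4=208
after add eax, 3: eax=3+3=6
cmp eax, 15  (cmp 6,15)
jl start: taken
after mov esi, [edx]: esi=M[208]=27
after sub edi, esi: edi=0-27=-27
after mov edi, [edx]: edi=M[208]=27
after or esi, edi: esi=27|27=27
after mov esi, [edx]: esi=M[208]=27
after xor edi, esi: edi=27^27=0
after add edx, 4: edx=208+4=212
after add eax, 3: eax=6+3=9
cmp eax, 15  (cmp 9,15)
jl start: taken
after mov esi, [edx]: esi=M[212]=28
after sub edi, esi: edi=0-28=-28
after mov edi, [edx]: edi=M[212]=28
after or esi, edi: esi=28|28=28
after mov esi, [edx]: esi=M[212]=28
after xor edi, esi: edi=28^28=0
after add edx, 4: edx=212+4=216
after add eax, 3: eax=9+3=12
cmp eax, 15  (cmp 12,15)
jl start: taken
after mov esi, [edx]: esi=M[216]=-2
after sub edi, esi: edi=0-(-2)=2
after mov edi, [edx]: edi=M[216]=-2
after or esi, edi: esi=(-2)|(-2)=-2
after mov esi, [edx]: esi=M[216]=-2
after xor edi, esi: edi=(-2)^(-2)=0
after add edx, 4: edx=216+4=220
after add eax, 3: eax=12+3=15
cmp eax, 15  (cmp 15,15)
jl start: not taken
after imul esi, edi: esi=(-2)*0=0
halt.

220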